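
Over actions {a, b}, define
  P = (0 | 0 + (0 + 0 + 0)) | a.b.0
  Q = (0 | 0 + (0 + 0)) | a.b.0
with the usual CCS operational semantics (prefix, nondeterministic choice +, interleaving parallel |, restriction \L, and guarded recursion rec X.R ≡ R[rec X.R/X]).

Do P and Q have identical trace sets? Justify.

YES

LTS(P): 3 reachable states
  s0 = (0 | 0 + (0 + 0 + 0)) | a.b.0 ⊢ —a→ s1
  s1 = (0 | 0 + (0 + 0 + 0)) | b.0 ⊢ —b→ s2
  s2 = (0 | 0 + (0 + 0 + 0)) | 0 ⊢ ∅
LTS(Q): 3 reachable states
  t0 = (0 | 0 + (0 + 0)) | a.b.0 ⊢ —a→ t1
  t1 = (0 | 0 + (0 + 0)) | b.0 ⊢ —b→ t2
  t2 = (0 | 0 + (0 + 0)) | 0 ⊢ ∅
Bisimilarity quotient blocks:
  B0 = {s0, t0}
  B1 = {s1, t1}
  B2 = {s2, t2}
s0 ∈ B0, t0 ∈ B0 → same block
Bisimilar ⇒ trace-equivalent.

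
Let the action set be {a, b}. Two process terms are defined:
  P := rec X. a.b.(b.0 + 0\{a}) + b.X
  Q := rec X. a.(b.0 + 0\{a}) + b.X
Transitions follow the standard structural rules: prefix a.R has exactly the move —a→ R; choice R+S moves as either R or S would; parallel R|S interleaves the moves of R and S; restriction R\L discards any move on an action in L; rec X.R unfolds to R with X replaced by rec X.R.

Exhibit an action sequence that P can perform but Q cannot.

LTS(P): 4 reachable states
  p0 = rec X. a.b.(b.0 + 0\{a}) + b.X :: =a=> p1, =b=> p0
  p1 = b.(b.0 + 0\{a}) :: =b=> p2
  p2 = b.0 + 0\{a} :: =b=> p3
  p3 = 0 :: ·
LTS(Q): 3 reachable states
  q0 = rec X. a.(b.0 + 0\{a}) + b.X :: =a=> q1, =b=> q0
  q1 = b.0 + 0\{a} :: =b=> q2
  q2 = 0 :: ·
Trace ⟨abb⟩ through P, begin at {p0}:
  [1] a ⇒ {p1}
  [2] b ⇒ {p2}
  [3] b ⇒ {p3}
  — P admits the full trace.
Trace ⟨abb⟩ through Q, begin at {q0}:
  [1] a ⇒ {q1}
  [2] b ⇒ {q2}
  [3] b ⇒ ∅  — Q cannot continue

abb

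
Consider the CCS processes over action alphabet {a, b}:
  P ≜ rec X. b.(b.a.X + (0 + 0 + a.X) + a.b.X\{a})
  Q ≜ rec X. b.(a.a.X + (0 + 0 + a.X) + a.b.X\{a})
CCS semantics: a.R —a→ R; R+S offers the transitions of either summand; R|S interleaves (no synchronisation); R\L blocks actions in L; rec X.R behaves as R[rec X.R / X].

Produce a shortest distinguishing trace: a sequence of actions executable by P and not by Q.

bb

P's transition system — 7 states:
  s0 = rec X. b.(b.a.X + (0 + 0 + a.X) + a.b.X\{a}) ⊢ =b=> s1
  s1 = b.a.(rec X. b.(b.a.X + (0 + 0 + a.X) + a.b.X\{a})) + (0 + 0 + a.(rec X. b.(b.a.X + (0 + 0 + a.X) + a.b.X\{a}))) + a.b.(rec X. b.(b.a.X + (0 + 0 + a.X) + a.b.X\{a}))\{a} ⊢ =a=> s0, =a=> s2, =b=> s3
  s2 = b.(rec X. b.(b.a.X + (0 + 0 + a.X) + a.b.X\{a}))\{a} ⊢ =b=> s4
  s3 = a.(rec X. b.(b.a.X + (0 + 0 + a.X) + a.b.X\{a})) ⊢ =a=> s0
  s4 = (rec X. b.(b.a.X + (0 + 0 + a.X) + a.b.X\{a}))\{a} ⊢ =b=> s5
  s5 = (b.a.(rec X. b.(b.a.X + (0 + 0 + a.X) + a.b.X\{a})) + (0 + 0 + a.(rec X. b.(b.a.X + (0 + 0 + a.X) + a.b.X\{a}))) + a.b.(rec X. b.(b.a.X + (0 + 0 + a.X) + a.b.X\{a}))\{a})\{a} ⊢ =b=> s6
  s6 = (a.(rec X. b.(b.a.X + (0 + 0 + a.X) + a.b.X\{a})))\{a} ⊢ ∅
Q's transition system — 6 states:
  t0 = rec X. b.(a.a.X + (0 + 0 + a.X) + a.b.X\{a}) ⊢ =b=> t1
  t1 = a.a.(rec X. b.(a.a.X + (0 + 0 + a.X) + a.b.X\{a})) + (0 + 0 + a.(rec X. b.(a.a.X + (0 + 0 + a.X) + a.b.X\{a}))) + a.b.(rec X. b.(a.a.X + (0 + 0 + a.X) + a.b.X\{a}))\{a} ⊢ =a=> t0, =a=> t2, =a=> t3
  t2 = a.(rec X. b.(a.a.X + (0 + 0 + a.X) + a.b.X\{a})) ⊢ =a=> t0
  t3 = b.(rec X. b.(a.a.X + (0 + 0 + a.X) + a.b.X\{a}))\{a} ⊢ =b=> t4
  t4 = (rec X. b.(a.a.X + (0 + 0 + a.X) + a.b.X\{a}))\{a} ⊢ =b=> t5
  t5 = (a.a.(rec X. b.(a.a.X + (0 + 0 + a.X) + a.b.X\{a})) + (0 + 0 + a.(rec X. b.(a.a.X + (0 + 0 + a.X) + a.b.X\{a}))) + a.b.(rec X. b.(a.a.X + (0 + 0 + a.X) + a.b.X\{a}))\{a})\{a} ⊢ ∅
Run σ = ⟨bb⟩ on P: start {s0}
  step 1 (b): {s1}
  step 2 (b): {s3}
  ✓ P
Run σ = ⟨bb⟩ on Q: start {t0}
  step 1 (b): {t1}
  step 2 (b): ∅  — Q cannot continue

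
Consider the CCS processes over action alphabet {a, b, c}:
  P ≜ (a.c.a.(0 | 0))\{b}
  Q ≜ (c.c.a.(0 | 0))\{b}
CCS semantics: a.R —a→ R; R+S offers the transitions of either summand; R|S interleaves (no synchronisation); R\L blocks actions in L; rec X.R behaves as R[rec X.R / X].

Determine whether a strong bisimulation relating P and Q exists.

P's transition system — 4 states:
  m0 = (a.c.a.(0 | 0))\{b} ⊢ =a=> m1
  m1 = (c.a.(0 | 0))\{b} ⊢ =c=> m2
  m2 = (a.(0 | 0))\{b} ⊢ =a=> m3
  m3 = (0 | 0)\{b} ⊢ deadlocked
Q's transition system — 4 states:
  n0 = (c.c.a.(0 | 0))\{b} ⊢ =c=> n1
  n1 = (c.a.(0 | 0))\{b} ⊢ =c=> n2
  n2 = (a.(0 | 0))\{b} ⊢ =a=> n3
  n3 = (0 | 0)\{b} ⊢ deadlocked
Bisimilarity quotient blocks:
  B0 = {m0}
  B1 = {m1, n1}
  B2 = {m2, n2}
  B3 = {m3, n3}
  B4 = {n0}
m0 ∈ B0, n0 ∈ B4 → different blocks

NO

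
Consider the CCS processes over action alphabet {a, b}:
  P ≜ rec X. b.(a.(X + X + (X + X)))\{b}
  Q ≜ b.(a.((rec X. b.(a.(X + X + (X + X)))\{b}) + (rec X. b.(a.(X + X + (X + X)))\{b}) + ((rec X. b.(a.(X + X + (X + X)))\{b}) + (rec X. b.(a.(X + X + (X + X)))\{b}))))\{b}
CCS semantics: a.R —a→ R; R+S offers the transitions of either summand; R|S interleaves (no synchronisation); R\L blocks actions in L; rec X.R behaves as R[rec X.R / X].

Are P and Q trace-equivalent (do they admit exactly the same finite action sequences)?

YES

LTS(P): 3 reachable states
  u0 = rec X. b.(a.(X + X + (X + X)))\{b} :: -b-> u1
  u1 = (a.((rec X. b.(a.(X + X + (X + X)))\{b}) + (rec X. b.(a.(X + X + (X + X)))\{b}) + ((rec X. b.(a.(X + X + (X + X)))\{b}) + (rec X. b.(a.(X + X + (X + X)))\{b}))))\{b} :: -a-> u2
  u2 = ((rec X. b.(a.(X + X + (X + X)))\{b}) + (rec X. b.(a.(X + X + (X + X)))\{b}) + ((rec X. b.(a.(X + X + (X + X)))\{b}) + (rec X. b.(a.(X + X + (X + X)))\{b})))\{b} :: stopped
LTS(Q): 3 reachable states
  v0 = b.(a.((rec X. b.(a.(X + X + (X + X)))\{b}) + (rec X. b.(a.(X + X + (X + X)))\{b}) + ((rec X. b.(a.(X + X + (X + X)))\{b}) + (rec X. b.(a.(X + X + (X + X)))\{b}))))\{b} :: -b-> v1
  v1 = (a.((rec X. b.(a.(X + X + (X + X)))\{b}) + (rec X. b.(a.(X + X + (X + X)))\{b}) + ((rec X. b.(a.(X + X + (X + X)))\{b}) + (rec X. b.(a.(X + X + (X + X)))\{b}))))\{b} :: -a-> v2
  v2 = ((rec X. b.(a.(X + X + (X + X)))\{b}) + (rec X. b.(a.(X + X + (X + X)))\{b}) + ((rec X. b.(a.(X + X + (X + X)))\{b}) + (rec X. b.(a.(X + X + (X + X)))\{b})))\{b} :: stopped
Bisimilarity quotient blocks:
  B0 = {u0, v0}
  B1 = {u1, v1}
  B2 = {u2, v2}
u0 ∈ B0, v0 ∈ B0 → same block
Bisimilar ⇒ trace-equivalent.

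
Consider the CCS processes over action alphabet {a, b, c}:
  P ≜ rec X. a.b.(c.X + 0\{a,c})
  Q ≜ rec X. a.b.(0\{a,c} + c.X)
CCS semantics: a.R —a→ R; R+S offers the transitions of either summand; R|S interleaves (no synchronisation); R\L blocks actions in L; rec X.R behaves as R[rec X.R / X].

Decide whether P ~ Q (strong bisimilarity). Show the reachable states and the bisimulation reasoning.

LTS(P): 3 reachable states
  s0 = rec X. a.b.(c.X + 0\{a,c}) → --a--▸ s1
  s1 = b.(c.(rec X. a.b.(c.X + 0\{a,c})) + 0\{a,c}) → --b--▸ s2
  s2 = c.(rec X. a.b.(c.X + 0\{a,c})) + 0\{a,c} → --c--▸ s0
LTS(Q): 3 reachable states
  t0 = rec X. a.b.(0\{a,c} + c.X) → --a--▸ t1
  t1 = b.(0\{a,c} + c.(rec X. a.b.(0\{a,c} + c.X))) → --b--▸ t2
  t2 = 0\{a,c} + c.(rec X. a.b.(0\{a,c} + c.X)) → --c--▸ t0
Partition-refinement fixed point:
  B0 = {s0, t0}
  B1 = {s1, t1}
  B2 = {s2, t2}
s0 ∈ B0, t0 ∈ B0 → same block

P ~ Q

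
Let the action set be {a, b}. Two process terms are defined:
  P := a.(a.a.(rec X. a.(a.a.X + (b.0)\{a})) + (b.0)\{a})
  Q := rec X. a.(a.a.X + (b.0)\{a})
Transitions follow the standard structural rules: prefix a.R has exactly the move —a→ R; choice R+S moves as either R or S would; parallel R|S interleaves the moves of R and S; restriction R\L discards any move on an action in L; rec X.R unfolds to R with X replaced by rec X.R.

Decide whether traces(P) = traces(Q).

Reachable graph of P (5 states):
  m0 = a.(a.a.(rec X. a.(a.a.X + (b.0)\{a})) + (b.0)\{a}) has moves ··a··> m1
  m1 = a.a.(rec X. a.(a.a.X + (b.0)\{a})) + (b.0)\{a} has moves ··a··> m2, ··b··> m3
  m2 = a.(rec X. a.(a.a.X + (b.0)\{a})) has moves ··a··> m4
  m3 = 0\{a} has moves stopped
  m4 = rec X. a.(a.a.X + (b.0)\{a}) has moves ··a··> m1
Reachable graph of Q (4 states):
  n0 = rec X. a.(a.a.X + (b.0)\{a}) has moves ··a··> n1
  n1 = a.a.(rec X. a.(a.a.X + (b.0)\{a})) + (b.0)\{a} has moves ··a··> n2, ··b··> n3
  n2 = a.(rec X. a.(a.a.X + (b.0)\{a})) has moves ··a··> n0
  n3 = 0\{a} has moves stopped
Bisimilarity quotient blocks:
  B0 = {m0, m4, n0}
  B1 = {m1, n1}
  B2 = {m3, n3}
  B3 = {m2, n2}
m0 ∈ B0, n0 ∈ B0 → same block
Bisimilar ⇒ trace-equivalent.

trace-equivalent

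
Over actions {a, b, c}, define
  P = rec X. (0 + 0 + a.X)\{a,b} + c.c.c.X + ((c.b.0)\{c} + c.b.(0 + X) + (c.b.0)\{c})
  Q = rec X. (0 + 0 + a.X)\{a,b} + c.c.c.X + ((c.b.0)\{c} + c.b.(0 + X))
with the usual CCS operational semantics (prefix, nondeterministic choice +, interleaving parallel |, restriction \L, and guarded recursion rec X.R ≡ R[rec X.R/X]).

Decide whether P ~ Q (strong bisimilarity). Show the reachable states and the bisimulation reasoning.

YES

Reachable graph of P (5 states):
  s0 = rec X. (0 + 0 + a.X)\{a,b} + c.c.c.X + ((c.b.0)\{c} + c.b.(0 + X) + (c.b.0)\{c}) → --c--▸ s1, --c--▸ s2
  s1 = b.(0 + (rec X. (0 + 0 + a.X)\{a,b} + c.c.c.X + ((c.b.0)\{c} + c.b.(0 + X) + (c.b.0)\{c}))) → --b--▸ s3
  s2 = c.c.(rec X. (0 + 0 + a.X)\{a,b} + c.c.c.X + ((c.b.0)\{c} + c.b.(0 + X) + (c.b.0)\{c})) → --c--▸ s4
  s3 = 0 + (rec X. (0 + 0 + a.X)\{a,b} + c.c.c.X + ((c.b.0)\{c} + c.b.(0 + X) + (c.b.0)\{c})) → --c--▸ s1, --c--▸ s2
  s4 = c.(rec X. (0 + 0 + a.X)\{a,b} + c.c.c.X + ((c.b.0)\{c} + c.b.(0 + X) + (c.b.0)\{c})) → --c--▸ s0
Reachable graph of Q (5 states):
  t0 = rec X. (0 + 0 + a.X)\{a,b} + c.c.c.X + ((c.b.0)\{c} + c.b.(0 + X)) → --c--▸ t1, --c--▸ t2
  t1 = b.(0 + (rec X. (0 + 0 + a.X)\{a,b} + c.c.c.X + ((c.b.0)\{c} + c.b.(0 + X)))) → --b--▸ t3
  t2 = c.c.(rec X. (0 + 0 + a.X)\{a,b} + c.c.c.X + ((c.b.0)\{c} + c.b.(0 + X))) → --c--▸ t4
  t3 = 0 + (rec X. (0 + 0 + a.X)\{a,b} + c.c.c.X + ((c.b.0)\{c} + c.b.(0 + X))) → --c--▸ t1, --c--▸ t2
  t4 = c.(rec X. (0 + 0 + a.X)\{a,b} + c.c.c.X + ((c.b.0)\{c} + c.b.(0 + X))) → --c--▸ t0
Bisimilarity quotient blocks:
  B0 = {s0, s3, t0, t3}
  B1 = {s1, t1}
  B2 = {s2, t2}
  B3 = {s4, t4}
s0 ∈ B0, t0 ∈ B0 → same block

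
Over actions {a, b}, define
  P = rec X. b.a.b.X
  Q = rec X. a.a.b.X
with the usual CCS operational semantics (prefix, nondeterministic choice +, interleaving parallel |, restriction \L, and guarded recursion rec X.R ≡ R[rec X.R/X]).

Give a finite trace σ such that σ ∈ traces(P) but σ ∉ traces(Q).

b

LTS(P): 3 reachable states
  m0 = rec X. b.a.b.X | ··b··> m1
  m1 = a.b.(rec X. b.a.b.X) | ··a··> m2
  m2 = b.(rec X. b.a.b.X) | ··b··> m0
LTS(Q): 3 reachable states
  n0 = rec X. a.a.b.X | ··a··> n1
  n1 = a.b.(rec X. a.a.b.X) | ··a··> n2
  n2 = b.(rec X. a.a.b.X) | ··b··> n0
Trace ⟨b⟩ through P, begin at {m0}:
  step 1 (b): {m1}
  P completes σ.
Trace ⟨b⟩ through Q, begin at {n0}:
  step 1 (b): ∅  — Q cannot continue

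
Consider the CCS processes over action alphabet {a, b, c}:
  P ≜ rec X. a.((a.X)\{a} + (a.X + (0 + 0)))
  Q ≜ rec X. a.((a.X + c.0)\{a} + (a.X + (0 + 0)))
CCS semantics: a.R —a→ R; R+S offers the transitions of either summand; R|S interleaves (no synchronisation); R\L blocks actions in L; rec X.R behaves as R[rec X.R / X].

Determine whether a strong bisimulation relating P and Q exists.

Reachable graph of P (2 states):
  u0 = rec X. a.((a.X)\{a} + (a.X + (0 + 0))) has moves -a-> u1
  u1 = (a.(rec X. a.((a.X)\{a} + (a.X + (0 + 0)))))\{a} + (a.(rec X. a.((a.X)\{a} + (a.X + (0 + 0)))) + (0 + 0)) has moves -a-> u0
Reachable graph of Q (3 states):
  v0 = rec X. a.((a.X + c.0)\{a} + (a.X + (0 + 0))) has moves -a-> v1
  v1 = (a.(rec X. a.((a.X + c.0)\{a} + (a.X + (0 + 0)))) + c.0)\{a} + (a.(rec X. a.((a.X + c.0)\{a} + (a.X + (0 + 0)))) + (0 + 0)) has moves -a-> v0, -c-> v2
  v2 = 0\{a} has moves (no moves)
Coarsest stable partition (strong bisimilarity classes):
  B0 = {u0, u1}
  B1 = {v0}
  B2 = {v1}
  B3 = {v2}
u0 ∈ B0, v0 ∈ B1 → different blocks

P ≁ Q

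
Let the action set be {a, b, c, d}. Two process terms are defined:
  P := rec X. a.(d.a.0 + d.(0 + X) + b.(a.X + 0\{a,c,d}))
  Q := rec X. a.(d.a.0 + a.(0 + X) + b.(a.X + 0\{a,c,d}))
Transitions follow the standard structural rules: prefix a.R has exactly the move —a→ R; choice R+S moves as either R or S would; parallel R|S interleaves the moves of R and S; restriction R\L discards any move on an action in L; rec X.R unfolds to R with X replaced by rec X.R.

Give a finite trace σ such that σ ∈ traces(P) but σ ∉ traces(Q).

adab

P's transition system — 6 states:
  s0 = rec X. a.(d.a.0 + d.(0 + X) + b.(a.X + 0\{a,c,d})) → -a-> s1
  s1 = d.a.0 + d.(0 + (rec X. a.(d.a.0 + d.(0 + X) + b.(a.X + 0\{a,c,d})))) + b.(a.(rec X. a.(d.a.0 + d.(0 + X) + b.(a.X + 0\{a,c,d}))) + 0\{a,c,d}) → -b-> s2, -d-> s3, -d-> s4
  s2 = a.(rec X. a.(d.a.0 + d.(0 + X) + b.(a.X + 0\{a,c,d}))) + 0\{a,c,d} → -a-> s0
  s3 = 0 + (rec X. a.(d.a.0 + d.(0 + X) + b.(a.X + 0\{a,c,d}))) → -a-> s1
  s4 = a.0 → -a-> s5
  s5 = 0 → ·
Q's transition system — 6 states:
  t0 = rec X. a.(d.a.0 + a.(0 + X) + b.(a.X + 0\{a,c,d})) → -a-> t1
  t1 = d.a.0 + a.(0 + (rec X. a.(d.a.0 + a.(0 + X) + b.(a.X + 0\{a,c,d})))) + b.(a.(rec X. a.(d.a.0 + a.(0 + X) + b.(a.X + 0\{a,c,d}))) + 0\{a,c,d}) → -a-> t2, -b-> t3, -d-> t4
  t2 = 0 + (rec X. a.(d.a.0 + a.(0 + X) + b.(a.X + 0\{a,c,d}))) → -a-> t1
  t3 = a.(rec X. a.(d.a.0 + a.(0 + X) + b.(a.X + 0\{a,c,d}))) + 0\{a,c,d} → -a-> t0
  t4 = a.0 → -a-> t5
  t5 = 0 → ·
Run σ = ⟨adab⟩ on P: start {s0}
  step 1 (a): {s1}
  step 2 (d): {s3, s4}
  step 3 (a): {s1, s5}
  step 4 (b): {s2}
  ✓ P
Run σ = ⟨adab⟩ on Q: start {t0}
  step 1 (a): {t1}
  step 2 (d): {t4}
  step 3 (a): {t5}
  step 4 (b): ∅ (Q stuck)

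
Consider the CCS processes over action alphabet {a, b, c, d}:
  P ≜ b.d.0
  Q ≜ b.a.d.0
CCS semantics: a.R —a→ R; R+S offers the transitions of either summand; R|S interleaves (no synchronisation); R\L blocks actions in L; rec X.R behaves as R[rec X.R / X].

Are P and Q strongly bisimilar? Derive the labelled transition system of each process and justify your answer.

not bisimilar

Reachable graph of P (3 states):
  u0 = b.d.0 | ··b··> u1
  u1 = d.0 | ··d··> u2
  u2 = 0 | ∅
Reachable graph of Q (4 states):
  v0 = b.a.d.0 | ··b··> v1
  v1 = a.d.0 | ··a··> v2
  v2 = d.0 | ··d··> v3
  v3 = 0 | ∅
Bisimilarity quotient blocks:
  B0 = {u0}
  B1 = {u1, v2}
  B2 = {u2, v3}
  B3 = {v0}
  B4 = {v1}
u0 ∈ B0, v0 ∈ B3 → different blocks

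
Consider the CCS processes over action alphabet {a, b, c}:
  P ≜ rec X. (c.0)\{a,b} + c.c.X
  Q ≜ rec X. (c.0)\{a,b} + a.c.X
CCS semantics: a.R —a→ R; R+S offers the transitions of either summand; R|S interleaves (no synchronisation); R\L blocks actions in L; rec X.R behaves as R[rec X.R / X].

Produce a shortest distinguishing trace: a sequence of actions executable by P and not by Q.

cc

LTS(P): 3 reachable states
  m0 = rec X. (c.0)\{a,b} + c.c.X → —c→ m1, —c→ m2
  m1 = 0\{a,b} → deadlocked
  m2 = c.(rec X. (c.0)\{a,b} + c.c.X) → —c→ m0
LTS(Q): 3 reachable states
  n0 = rec X. (c.0)\{a,b} + a.c.X → —a→ n1, —c→ n2
  n1 = c.(rec X. (c.0)\{a,b} + a.c.X) → —c→ n0
  n2 = 0\{a,b} → deadlocked
Trace ⟨cc⟩ through P, begin at {m0}:
  [1] c ⇒ {m1, m2}
  [2] c ⇒ {m0}
  P completes σ.
Trace ⟨cc⟩ through Q, begin at {n0}:
  [1] c ⇒ {n2}
  [2] c ⇒ no successor for Q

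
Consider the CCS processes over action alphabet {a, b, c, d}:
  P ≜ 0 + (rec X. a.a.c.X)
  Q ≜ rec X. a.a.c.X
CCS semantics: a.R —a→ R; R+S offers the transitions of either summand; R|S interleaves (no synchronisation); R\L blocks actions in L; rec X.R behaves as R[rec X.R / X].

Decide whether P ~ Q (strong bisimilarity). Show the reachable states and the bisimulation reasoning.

YES

LTS(P): 4 reachable states
  s0 = 0 + (rec X. a.a.c.X) → -a-> s1
  s1 = a.c.(rec X. a.a.c.X) → -a-> s2
  s2 = c.(rec X. a.a.c.X) → -c-> s3
  s3 = rec X. a.a.c.X → -a-> s1
LTS(Q): 3 reachable states
  t0 = rec X. a.a.c.X → -a-> t1
  t1 = a.c.(rec X. a.a.c.X) → -a-> t2
  t2 = c.(rec X. a.a.c.X) → -c-> t0
Coarsest stable partition (strong bisimilarity classes):
  B0 = {s0, s3, t0}
  B1 = {s1, t1}
  B2 = {s2, t2}
s0 ∈ B0, t0 ∈ B0 → same block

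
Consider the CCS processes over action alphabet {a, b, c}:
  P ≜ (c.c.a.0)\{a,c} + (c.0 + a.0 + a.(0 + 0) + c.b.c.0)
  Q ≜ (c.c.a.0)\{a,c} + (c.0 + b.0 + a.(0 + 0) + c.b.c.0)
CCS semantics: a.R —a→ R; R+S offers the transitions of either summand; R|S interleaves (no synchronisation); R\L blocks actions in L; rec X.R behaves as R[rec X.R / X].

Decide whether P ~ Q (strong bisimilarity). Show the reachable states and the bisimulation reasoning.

P's transition system — 5 states:
  u0 = (c.c.a.0)\{a,c} + (c.0 + a.0 + a.(0 + 0) + c.b.c.0) :: --a--▸ u1, --a--▸ u2, --c--▸ u1, --c--▸ u3
  u1 = 0 :: (no moves)
  u2 = 0 + 0 :: (no moves)
  u3 = b.c.0 :: --b--▸ u4
  u4 = c.0 :: --c--▸ u1
Q's transition system — 5 states:
  v0 = (c.c.a.0)\{a,c} + (c.0 + b.0 + a.(0 + 0) + c.b.c.0) :: --a--▸ v1, --b--▸ v2, --c--▸ v2, --c--▸ v3
  v1 = 0 + 0 :: (no moves)
  v2 = 0 :: (no moves)
  v3 = b.c.0 :: --b--▸ v4
  v4 = c.0 :: --c--▸ v2
Bisimilarity quotient blocks:
  B0 = {u0}
  B1 = {u1, u2, v1, v2}
  B2 = {u3, v3}
  B3 = {u4, v4}
  B4 = {v0}
u0 ∈ B0, v0 ∈ B4 → different blocks

P ≁ Q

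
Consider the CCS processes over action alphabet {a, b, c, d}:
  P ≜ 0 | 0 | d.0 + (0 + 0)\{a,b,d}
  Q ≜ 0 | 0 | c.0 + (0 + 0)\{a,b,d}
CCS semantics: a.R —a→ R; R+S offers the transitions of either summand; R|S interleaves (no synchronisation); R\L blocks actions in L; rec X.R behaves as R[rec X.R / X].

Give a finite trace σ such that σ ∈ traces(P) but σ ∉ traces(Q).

Reachable graph of P (2 states):
  p0 = 0 | 0 | d.0 + (0 + 0)\{a,b,d} | -d-> p1
  p1 = 0 | 0 | 0 | ·
Reachable graph of Q (2 states):
  q0 = 0 | 0 | c.0 + (0 + 0)\{a,b,d} | -c-> q1
  q1 = 0 | 0 | 0 | ·
Trace ⟨d⟩ through P, begin at {p0}:
  [1] d ⇒ {p1}
  P completes σ.
Trace ⟨d⟩ through Q, begin at {q0}:
  [1] d ⇒ ∅  — Q cannot continue

d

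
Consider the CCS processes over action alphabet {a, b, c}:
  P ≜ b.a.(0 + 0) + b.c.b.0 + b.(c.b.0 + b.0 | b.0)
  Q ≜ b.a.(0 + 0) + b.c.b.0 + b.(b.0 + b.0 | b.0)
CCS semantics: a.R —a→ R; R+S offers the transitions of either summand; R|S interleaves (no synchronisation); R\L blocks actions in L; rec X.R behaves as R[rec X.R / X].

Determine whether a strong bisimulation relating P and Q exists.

LTS(P): 10 reachable states
  m0 = b.a.(0 + 0) + b.c.b.0 + b.(c.b.0 + b.0 | b.0) :: ··b··> m1, ··b··> m2, ··b··> m3
  m1 = a.(0 + 0) :: ··a··> m4
  m2 = c.b.0 :: ··c··> m5
  m3 = c.b.0 + b.0 | b.0 :: ··b··> m6, ··b··> m7, ··c··> m5
  m4 = 0 + 0 :: (no moves)
  m5 = b.0 :: ··b··> m8
  m6 = 0 | b.0 :: ··b··> m9
  m7 = b.0 | 0 :: ··b··> m9
  m8 = 0 :: (no moves)
  m9 = 0 | 0 :: (no moves)
LTS(Q): 10 reachable states
  n0 = b.a.(0 + 0) + b.c.b.0 + b.(b.0 + b.0 | b.0) :: ··b··> n1, ··b··> n2, ··b··> n3
  n1 = a.(0 + 0) :: ··a··> n4
  n2 = b.0 + b.0 | b.0 :: ··b··> n5, ··b··> n6, ··b··> n7
  n3 = c.b.0 :: ··c··> n8
  n4 = 0 + 0 :: (no moves)
  n5 = 0 :: (no moves)
  n6 = 0 | b.0 :: ··b··> n9
  n7 = b.0 | 0 :: ··b··> n9
  n8 = b.0 :: ··b··> n5
  n9 = 0 | 0 :: (no moves)
Bisimilarity quotient blocks:
  B0 = {m0}
  B1 = {m3}
  B2 = {m5, m6, m7, n6, n7, n8}
  B3 = {m4, m8, m9, n4, n5, n9}
  B4 = {m2, n3}
  B5 = {m1, n1}
  B6 = {n0}
  B7 = {n2}
m0 ∈ B0, n0 ∈ B6 → different blocks

P ≁ Q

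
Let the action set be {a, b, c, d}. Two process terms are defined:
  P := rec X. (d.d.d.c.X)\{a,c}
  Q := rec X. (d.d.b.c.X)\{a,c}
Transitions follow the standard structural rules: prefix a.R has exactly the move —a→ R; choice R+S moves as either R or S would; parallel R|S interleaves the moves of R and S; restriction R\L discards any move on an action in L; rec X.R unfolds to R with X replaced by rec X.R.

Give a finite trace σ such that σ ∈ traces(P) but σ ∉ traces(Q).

LTS(P): 4 reachable states
  m0 = rec X. (d.d.d.c.X)\{a,c} → --d--▸ m1
  m1 = (d.d.c.(rec X. (d.d.d.c.X)\{a,c}))\{a,c} → --d--▸ m2
  m2 = (d.c.(rec X. (d.d.d.c.X)\{a,c}))\{a,c} → --d--▸ m3
  m3 = (c.(rec X. (d.d.d.c.X)\{a,c}))\{a,c} → ∅
LTS(Q): 4 reachable states
  n0 = rec X. (d.d.b.c.X)\{a,c} → --d--▸ n1
  n1 = (d.b.c.(rec X. (d.d.b.c.X)\{a,c}))\{a,c} → --d--▸ n2
  n2 = (b.c.(rec X. (d.d.b.c.X)\{a,c}))\{a,c} → --b--▸ n3
  n3 = (c.(rec X. (d.d.b.c.X)\{a,c}))\{a,c} → ∅
Run σ = ⟨ddd⟩ on P: start {m0}
  after d @ step 1: {m1}
  after d @ step 2: {m2}
  after d @ step 3: {m3}
  ✓ P
Run σ = ⟨ddd⟩ on Q: start {n0}
  after d @ step 1: {n1}
  after d @ step 2: {n2}
  after d @ step 3: ∅  — Q cannot continue

ddd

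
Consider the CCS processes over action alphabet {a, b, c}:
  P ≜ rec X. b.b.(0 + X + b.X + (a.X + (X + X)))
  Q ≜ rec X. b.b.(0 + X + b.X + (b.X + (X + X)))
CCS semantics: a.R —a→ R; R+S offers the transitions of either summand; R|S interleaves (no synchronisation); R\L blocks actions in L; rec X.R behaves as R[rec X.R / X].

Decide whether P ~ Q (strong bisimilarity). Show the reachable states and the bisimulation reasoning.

P ≁ Q

Reachable graph of P (3 states):
  u0 = rec X. b.b.(0 + X + b.X + (a.X + (X + X))) | =b=> u1
  u1 = b.(0 + (rec X. b.b.(0 + X + b.X + (a.X + (X + X)))) + b.(rec X. b.b.(0 + X + b.X + (a.X + (X + X)))) + (a.(rec X. b.b.(0 + X + b.X + (a.X + (X + X)))) + ((rec X. b.b.(0 + X + b.X + (a.X + (X + X)))) + (rec X. b.b.(0 + X + b.X + (a.X + (X + X))))))) | =b=> u2
  u2 = 0 + (rec X. b.b.(0 + X + b.X + (a.X + (X + X)))) + b.(rec X. b.b.(0 + X + b.X + (a.X + (X + X)))) + (a.(rec X. b.b.(0 + X + b.X + (a.X + (X + X)))) + ((rec X. b.b.(0 + X + b.X + (a.X + (X + X)))) + (rec X. b.b.(0 + X + b.X + (a.X + (X + X)))))) | =a=> u0, =b=> u0, =b=> u1
Reachable graph of Q (3 states):
  v0 = rec X. b.b.(0 + X + b.X + (b.X + (X + X))) | =b=> v1
  v1 = b.(0 + (rec X. b.b.(0 + X + b.X + (b.X + (X + X)))) + b.(rec X. b.b.(0 + X + b.X + (b.X + (X + X)))) + (b.(rec X. b.b.(0 + X + b.X + (b.X + (X + X)))) + ((rec X. b.b.(0 + X + b.X + (b.X + (X + X)))) + (rec X. b.b.(0 + X + b.X + (b.X + (X + X))))))) | =b=> v2
  v2 = 0 + (rec X. b.b.(0 + X + b.X + (b.X + (X + X)))) + b.(rec X. b.b.(0 + X + b.X + (b.X + (X + X)))) + (b.(rec X. b.b.(0 + X + b.X + (b.X + (X + X)))) + ((rec X. b.b.(0 + X + b.X + (b.X + (X + X)))) + (rec X. b.b.(0 + X + b.X + (b.X + (X + X)))))) | =b=> v0, =b=> v1
Partition-refinement fixed point:
  B0 = {u0}
  B1 = {u1}
  B2 = {u2}
  B3 = {v0, v1, v2}
u0 ∈ B0, v0 ∈ B3 → different blocks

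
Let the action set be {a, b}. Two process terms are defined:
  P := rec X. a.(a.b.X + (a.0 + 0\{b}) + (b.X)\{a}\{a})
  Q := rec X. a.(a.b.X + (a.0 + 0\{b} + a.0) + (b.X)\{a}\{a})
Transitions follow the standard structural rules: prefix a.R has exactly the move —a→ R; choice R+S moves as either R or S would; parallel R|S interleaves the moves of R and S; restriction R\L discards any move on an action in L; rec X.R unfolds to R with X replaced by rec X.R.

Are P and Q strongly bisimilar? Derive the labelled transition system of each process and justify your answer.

bisimilar

LTS(P): 5 reachable states
  u0 = rec X. a.(a.b.X + (a.0 + 0\{b}) + (b.X)\{a}\{a}) | ··a··> u1
  u1 = a.b.(rec X. a.(a.b.X + (a.0 + 0\{b}) + (b.X)\{a}\{a})) + (a.0 + 0\{b}) + (b.(rec X. a.(a.b.X + (a.0 + 0\{b}) + (b.X)\{a}\{a})))\{a}\{a} | ··a··> u2, ··a··> u3, ··b··> u4
  u2 = 0 | stopped
  u3 = b.(rec X. a.(a.b.X + (a.0 + 0\{b}) + (b.X)\{a}\{a})) | ··b··> u0
  u4 = (rec X. a.(a.b.X + (a.0 + 0\{b}) + (b.X)\{a}\{a}))\{a}\{a} | stopped
LTS(Q): 5 reachable states
  v0 = rec X. a.(a.b.X + (a.0 + 0\{b} + a.0) + (b.X)\{a}\{a}) | ··a··> v1
  v1 = a.b.(rec X. a.(a.b.X + (a.0 + 0\{b} + a.0) + (b.X)\{a}\{a})) + (a.0 + 0\{b} + a.0) + (b.(rec X. a.(a.b.X + (a.0 + 0\{b} + a.0) + (b.X)\{a}\{a})))\{a}\{a} | ··a··> v2, ··a··> v3, ··b··> v4
  v2 = 0 | stopped
  v3 = b.(rec X. a.(a.b.X + (a.0 + 0\{b} + a.0) + (b.X)\{a}\{a})) | ··b··> v0
  v4 = (rec X. a.(a.b.X + (a.0 + 0\{b} + a.0) + (b.X)\{a}\{a}))\{a}\{a} | stopped
Bisimilarity quotient blocks:
  B0 = {u0, v0}
  B1 = {u1, v1}
  B2 = {u2, u4, v2, v4}
  B3 = {u3, v3}
u0 ∈ B0, v0 ∈ B0 → same block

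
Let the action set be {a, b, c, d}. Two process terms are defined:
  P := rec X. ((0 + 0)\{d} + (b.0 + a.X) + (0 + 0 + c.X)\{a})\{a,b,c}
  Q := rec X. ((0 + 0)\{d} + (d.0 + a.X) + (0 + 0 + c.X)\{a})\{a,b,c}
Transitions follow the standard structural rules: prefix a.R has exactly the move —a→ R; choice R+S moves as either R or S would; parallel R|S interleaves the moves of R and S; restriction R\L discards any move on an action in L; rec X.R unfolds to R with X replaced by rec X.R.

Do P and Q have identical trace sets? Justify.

traces(P) ≠ traces(Q) — witness ⟨d⟩

P's transition system — 1 states:
  s0 = rec X. ((0 + 0)\{d} + (b.0 + a.X) + (0 + 0 + c.X)\{a})\{a,b,c} ⊢ stopped
Q's transition system — 2 states:
  t0 = rec X. ((0 + 0)\{d} + (d.0 + a.X) + (0 + 0 + c.X)\{a})\{a,b,c} ⊢ --d--▸ t1
  t1 = 0\{a,b,c} ⊢ stopped
Trace ⟨d⟩ through Q, begin at {t0}:
  [1] d ⇒ {t1}
  ✓ Q
Trace ⟨d⟩ through P, begin at {s0}:
  [1] d ⇒ ∅ (P stuck)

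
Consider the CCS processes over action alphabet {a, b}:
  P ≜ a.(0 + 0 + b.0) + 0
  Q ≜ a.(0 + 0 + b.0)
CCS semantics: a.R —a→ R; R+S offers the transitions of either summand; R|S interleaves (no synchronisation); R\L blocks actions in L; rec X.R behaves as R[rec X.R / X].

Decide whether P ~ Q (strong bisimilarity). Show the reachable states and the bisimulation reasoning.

LTS(P): 3 reachable states
  s0 = a.(0 + 0 + b.0) + 0 | =a=> s1
  s1 = 0 + 0 + b.0 | =b=> s2
  s2 = 0 | (no moves)
LTS(Q): 3 reachable states
  t0 = a.(0 + 0 + b.0) | =a=> t1
  t1 = 0 + 0 + b.0 | =b=> t2
  t2 = 0 | (no moves)
Coarsest stable partition (strong bisimilarity classes):
  B0 = {s0, t0}
  B1 = {s1, t1}
  B2 = {s2, t2}
s0 ∈ B0, t0 ∈ B0 → same block

P ~ Q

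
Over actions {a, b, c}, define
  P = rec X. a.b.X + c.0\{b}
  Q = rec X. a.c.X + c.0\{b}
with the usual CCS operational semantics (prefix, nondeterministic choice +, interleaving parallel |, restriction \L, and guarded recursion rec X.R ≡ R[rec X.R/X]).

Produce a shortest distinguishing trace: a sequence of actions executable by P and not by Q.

ab

P's transition system — 3 states:
  u0 = rec X. a.b.X + c.0\{b} ⊢ ··a··> u1, ··c··> u2
  u1 = b.(rec X. a.b.X + c.0\{b}) ⊢ ··b··> u0
  u2 = 0\{b} ⊢ stopped
Q's transition system — 3 states:
  v0 = rec X. a.c.X + c.0\{b} ⊢ ··a··> v1, ··c··> v2
  v1 = c.(rec X. a.c.X + c.0\{b}) ⊢ ··c··> v0
  v2 = 0\{b} ⊢ stopped
Executing ab from P (initial set {u0}):
  after a @ step 1: {u1}
  after b @ step 2: {u0}
  — P admits the full trace.
Executing ab from Q (initial set {v0}):
  after a @ step 1: {v1}
  after b @ step 2: ∅ (Q stuck)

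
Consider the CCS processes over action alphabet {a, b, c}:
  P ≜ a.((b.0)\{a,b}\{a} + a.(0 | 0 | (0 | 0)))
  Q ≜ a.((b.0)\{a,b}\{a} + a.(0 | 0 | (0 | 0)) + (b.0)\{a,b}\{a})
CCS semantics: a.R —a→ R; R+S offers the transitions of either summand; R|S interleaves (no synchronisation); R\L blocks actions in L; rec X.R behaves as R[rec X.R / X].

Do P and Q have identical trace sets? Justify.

Reachable graph of P (3 states):
  u0 = a.((b.0)\{a,b}\{a} + a.(0 | 0 | (0 | 0))) | —a→ u1
  u1 = (b.0)\{a,b}\{a} + a.(0 | 0 | (0 | 0)) | —a→ u2
  u2 = 0 | 0 | (0 | 0) | deadlocked
Reachable graph of Q (3 states):
  v0 = a.((b.0)\{a,b}\{a} + a.(0 | 0 | (0 | 0)) + (b.0)\{a,b}\{a}) | —a→ v1
  v1 = (b.0)\{a,b}\{a} + a.(0 | 0 | (0 | 0)) + (b.0)\{a,b}\{a} | —a→ v2
  v2 = 0 | 0 | (0 | 0) | deadlocked
Partition-refinement fixed point:
  B0 = {u0, v0}
  B1 = {u1, v1}
  B2 = {u2, v2}
u0 ∈ B0, v0 ∈ B0 → same block
Bisimilar ⇒ trace-equivalent.

trace-equivalent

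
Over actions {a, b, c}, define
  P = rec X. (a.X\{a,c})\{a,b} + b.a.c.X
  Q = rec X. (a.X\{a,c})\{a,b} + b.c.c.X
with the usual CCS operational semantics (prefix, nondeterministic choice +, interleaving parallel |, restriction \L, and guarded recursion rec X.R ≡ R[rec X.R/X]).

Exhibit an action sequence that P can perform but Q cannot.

Reachable graph of P (3 states):
  s0 = rec X. (a.X\{a,c})\{a,b} + b.a.c.X has moves ··b··> s1
  s1 = a.c.(rec X. (a.X\{a,c})\{a,b} + b.a.c.X) has moves ··a··> s2
  s2 = c.(rec X. (a.X\{a,c})\{a,b} + b.a.c.X) has moves ··c··> s0
Reachable graph of Q (3 states):
  t0 = rec X. (a.X\{a,c})\{a,b} + b.c.c.X has moves ··b··> t1
  t1 = c.c.(rec X. (a.X\{a,c})\{a,b} + b.c.c.X) has moves ··c··> t2
  t2 = c.(rec X. (a.X\{a,c})\{a,b} + b.c.c.X) has moves ··c··> t0
Trace ⟨ba⟩ through P, begin at {s0}:
  after b @ step 1: {s1}
  after a @ step 2: {s2}
  P completes σ.
Trace ⟨ba⟩ through Q, begin at {t0}:
  after b @ step 1: {t1}
  after a @ step 2: ∅ (Q stuck)

ba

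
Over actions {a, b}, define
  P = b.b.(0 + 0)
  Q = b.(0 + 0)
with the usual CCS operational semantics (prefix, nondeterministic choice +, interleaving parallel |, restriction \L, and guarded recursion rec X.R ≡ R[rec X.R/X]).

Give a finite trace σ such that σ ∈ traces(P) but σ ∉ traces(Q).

Reachable graph of P (3 states):
  s0 = b.b.(0 + 0) has moves -b-> s1
  s1 = b.(0 + 0) has moves -b-> s2
  s2 = 0 + 0 has moves deadlocked
Reachable graph of Q (2 states):
  t0 = b.(0 + 0) has moves -b-> t1
  t1 = 0 + 0 has moves deadlocked
Trace ⟨bb⟩ through P, begin at {s0}:
  after b @ step 1: {s1}
  after b @ step 2: {s2}
  ✓ P
Trace ⟨bb⟩ through Q, begin at {t0}:
  after b @ step 1: {t1}
  after b @ step 2: ∅ (Q stuck)

bb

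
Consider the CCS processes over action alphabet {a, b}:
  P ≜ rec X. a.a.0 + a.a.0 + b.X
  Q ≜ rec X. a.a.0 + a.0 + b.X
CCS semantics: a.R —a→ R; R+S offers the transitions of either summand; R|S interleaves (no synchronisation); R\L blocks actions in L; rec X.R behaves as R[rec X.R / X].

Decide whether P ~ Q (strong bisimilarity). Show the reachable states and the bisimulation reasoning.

NO

P's transition system — 3 states:
  u0 = rec X. a.a.0 + a.a.0 + b.X ⊢ -a-> u1, -b-> u0
  u1 = a.0 ⊢ -a-> u2
  u2 = 0 ⊢ stopped
Q's transition system — 3 states:
  v0 = rec X. a.a.0 + a.0 + b.X ⊢ -a-> v1, -a-> v2, -b-> v0
  v1 = 0 ⊢ stopped
  v2 = a.0 ⊢ -a-> v1
Bisimilarity quotient blocks:
  B0 = {u0}
  B1 = {u1, v2}
  B2 = {u2, v1}
  B3 = {v0}
u0 ∈ B0, v0 ∈ B3 → different blocks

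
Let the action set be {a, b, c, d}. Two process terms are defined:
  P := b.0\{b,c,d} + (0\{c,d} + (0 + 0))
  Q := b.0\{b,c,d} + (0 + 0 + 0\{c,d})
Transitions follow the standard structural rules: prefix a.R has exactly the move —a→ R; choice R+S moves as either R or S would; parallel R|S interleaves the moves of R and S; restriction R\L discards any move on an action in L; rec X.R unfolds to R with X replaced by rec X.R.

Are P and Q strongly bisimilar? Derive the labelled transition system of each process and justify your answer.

bisimilar

LTS(P): 2 reachable states
  m0 = b.0\{b,c,d} + (0\{c,d} + (0 + 0)) :: =b=> m1
  m1 = 0\{b,c,d} :: ·
LTS(Q): 2 reachable states
  n0 = b.0\{b,c,d} + (0 + 0 + 0\{c,d}) :: =b=> n1
  n1 = 0\{b,c,d} :: ·
Partition-refinement fixed point:
  B0 = {m0, n0}
  B1 = {m1, n1}
m0 ∈ B0, n0 ∈ B0 → same block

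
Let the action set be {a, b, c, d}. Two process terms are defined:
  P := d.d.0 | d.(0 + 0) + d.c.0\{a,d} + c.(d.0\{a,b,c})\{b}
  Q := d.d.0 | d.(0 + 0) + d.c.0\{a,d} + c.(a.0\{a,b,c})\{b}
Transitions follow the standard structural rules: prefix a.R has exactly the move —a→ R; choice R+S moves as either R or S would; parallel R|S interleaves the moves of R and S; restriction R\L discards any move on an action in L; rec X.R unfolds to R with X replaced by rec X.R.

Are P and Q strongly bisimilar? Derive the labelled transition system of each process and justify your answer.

LTS(P): 10 reachable states
  u0 = d.d.0 | d.(0 + 0) + d.c.0\{a,d} + c.(d.0\{a,b,c})\{b} :: ··c··> u1, ··d··> u2, ··d··> u3, ··d··> u4
  u1 = (d.0\{a,b,c})\{b} :: ··d··> u5
  u2 = c.0\{a,d} :: ··c··> u6
  u3 = d.0 | d.(0 + 0) :: ··d··> u7, ··d··> u8
  u4 = d.d.0 | (0 + 0) :: ··d··> u8
  u5 = 0\{a,b,c}\{b} :: ·
  u6 = 0\{a,d} :: ·
  u7 = 0 | d.(0 + 0) :: ··d··> u9
  u8 = d.0 | (0 + 0) :: ··d··> u9
  u9 = 0 | (0 + 0) :: ·
LTS(Q): 10 reachable states
  v0 = d.d.0 | d.(0 + 0) + d.c.0\{a,d} + c.(a.0\{a,b,c})\{b} :: ··c··> v1, ··d··> v2, ··d··> v3, ··d··> v4
  v1 = (a.0\{a,b,c})\{b} :: ··a··> v5
  v2 = c.0\{a,d} :: ··c··> v6
  v3 = d.0 | d.(0 + 0) :: ··d··> v7, ··d··> v8
  v4 = d.d.0 | (0 + 0) :: ··d··> v8
  v5 = 0\{a,b,c}\{b} :: ·
  v6 = 0\{a,d} :: ·
  v7 = 0 | d.(0 + 0) :: ··d··> v9
  v8 = d.0 | (0 + 0) :: ··d··> v9
  v9 = 0 | (0 + 0) :: ·
Coarsest stable partition (strong bisimilarity classes):
  B0 = {u0}
  B1 = {u3, u4, v3, v4}
  B2 = {u1, u7, u8, v7, v8}
  B3 = {u5, u6, u9, v5, v6, v9}
  B4 = {u2, v2}
  B5 = {v0}
  B6 = {v1}
u0 ∈ B0, v0 ∈ B5 → different blocks

not bisimilar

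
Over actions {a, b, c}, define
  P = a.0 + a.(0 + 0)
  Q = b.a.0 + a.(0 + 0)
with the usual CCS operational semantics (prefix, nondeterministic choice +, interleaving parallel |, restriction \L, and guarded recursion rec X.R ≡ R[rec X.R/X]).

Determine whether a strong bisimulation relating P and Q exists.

P's transition system — 3 states:
  s0 = a.0 + a.(0 + 0) | --a--▸ s1, --a--▸ s2
  s1 = 0 | ∅
  s2 = 0 + 0 | ∅
Q's transition system — 4 states:
  t0 = b.a.0 + a.(0 + 0) | --a--▸ t1, --b--▸ t2
  t1 = 0 + 0 | ∅
  t2 = a.0 | --a--▸ t3
  t3 = 0 | ∅
Bisimilarity quotient blocks:
  B0 = {s0, t2}
  B1 = {s1, s2, t1, t3}
  B2 = {t0}
s0 ∈ B0, t0 ∈ B2 → different blocks

NO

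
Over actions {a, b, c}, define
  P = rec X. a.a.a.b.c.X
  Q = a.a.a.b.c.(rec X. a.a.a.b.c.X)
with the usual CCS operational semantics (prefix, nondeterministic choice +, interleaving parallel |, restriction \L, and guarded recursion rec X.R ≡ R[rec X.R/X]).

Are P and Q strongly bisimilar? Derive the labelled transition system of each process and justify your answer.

Reachable graph of P (5 states):
  m0 = rec X. a.a.a.b.c.X has moves =a=> m1
  m1 = a.a.b.c.(rec X. a.a.a.b.c.X) has moves =a=> m2
  m2 = a.b.c.(rec X. a.a.a.b.c.X) has moves =a=> m3
  m3 = b.c.(rec X. a.a.a.b.c.X) has moves =b=> m4
  m4 = c.(rec X. a.a.a.b.c.X) has moves =c=> m0
Reachable graph of Q (6 states):
  n0 = a.a.a.b.c.(rec X. a.a.a.b.c.X) has moves =a=> n1
  n1 = a.a.b.c.(rec X. a.a.a.b.c.X) has moves =a=> n2
  n2 = a.b.c.(rec X. a.a.a.b.c.X) has moves =a=> n3
  n3 = b.c.(rec X. a.a.a.b.c.X) has moves =b=> n4
  n4 = c.(rec X. a.a.a.b.c.X) has moves =c=> n5
  n5 = rec X. a.a.a.b.c.X has moves =a=> n1
Coarsest stable partition (strong bisimilarity classes):
  B0 = {m0, n0, n5}
  B1 = {m1, n1}
  B2 = {m2, n2}
  B3 = {m3, n3}
  B4 = {m4, n4}
m0 ∈ B0, n0 ∈ B0 → same block

bisimilar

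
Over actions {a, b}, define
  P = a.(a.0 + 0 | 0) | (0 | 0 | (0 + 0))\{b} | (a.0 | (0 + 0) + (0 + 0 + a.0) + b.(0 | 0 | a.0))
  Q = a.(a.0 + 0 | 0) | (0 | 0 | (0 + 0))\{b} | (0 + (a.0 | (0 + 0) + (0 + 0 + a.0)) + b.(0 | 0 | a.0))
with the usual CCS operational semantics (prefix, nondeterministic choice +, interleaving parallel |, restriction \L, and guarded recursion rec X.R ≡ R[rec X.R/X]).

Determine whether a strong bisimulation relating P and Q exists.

P's transition system — 15 states:
  u0 = a.(a.0 + 0 | 0) | (0 | 0 | (0 + 0))\{b} | (a.0 | (0 + 0) + (0 + 0 + a.0) + b.(0 | 0 | a.0)) ⊢ ··a··> u1, ··a··> u2, ··a··> u3, ··b··> u4
  u1 = (a.0 + 0 | 0) | (0 | 0 | (0 + 0))\{b} | (a.0 | (0 + 0) + (0 + 0 + a.0) + b.(0 | 0 | a.0)) ⊢ ··a··> u5, ··a··> u6, ··a··> u7, ··b··> u8
  u2 = a.(a.0 + 0 | 0) | (0 | 0 | (0 + 0))\{b} | (0 | (0 + 0)) ⊢ ··a··> u5
  u3 = a.(a.0 + 0 | 0) | (0 | 0 | (0 + 0))\{b} | 0 ⊢ ··a··> u6
  u4 = a.(a.0 + 0 | 0) | (0 | 0 | (0 + 0))\{b} | (0 | 0 | a.0) ⊢ ··a··> u8, ··a··> u9
  u5 = (a.0 + 0 | 0) | (0 | 0 | (0 + 0))\{b} | (0 | (0 + 0)) ⊢ ··a··> u10
  u6 = (a.0 + 0 | 0) | (0 | 0 | (0 + 0))\{b} | 0 ⊢ ··a··> u11
  u7 = 0 | (0 | 0 | (0 + 0))\{b} | (a.0 | (0 + 0) + (0 + 0 + a.0) + b.(0 | 0 | a.0)) ⊢ ··a··> u10, ··a··> u11, ··b··> u12
  u8 = (a.0 + 0 | 0) | (0 | 0 | (0 + 0))\{b} | (0 | 0 | a.0) ⊢ ··a··> u12, ··a··> u13
  u9 = a.(a.0 + 0 | 0) | (0 | 0 | (0 + 0))\{b} | (0 | 0 | 0) ⊢ ··a··> u13
  u10 = 0 | (0 | 0 | (0 + 0))\{b} | (0 | (0 + 0)) ⊢ stopped
  u11 = 0 | (0 | 0 | (0 + 0))\{b} | 0 ⊢ stopped
  u12 = 0 | (0 | 0 | (0 + 0))\{b} | (0 | 0 | a.0) ⊢ ··a··> u14
  u13 = (a.0 + 0 | 0) | (0 | 0 | (0 + 0))\{b} | (0 | 0 | 0) ⊢ ··a··> u14
  u14 = 0 | (0 | 0 | (0 + 0))\{b} | (0 | 0 | 0) ⊢ stopped
Q's transition system — 15 states:
  v0 = a.(a.0 + 0 | 0) | (0 | 0 | (0 + 0))\{b} | (0 + (a.0 | (0 + 0) + (0 + 0 + a.0)) + b.(0 | 0 | a.0)) ⊢ ··a··> v1, ··a··> v2, ··a··> v3, ··b··> v4
  v1 = (a.0 + 0 | 0) | (0 | 0 | (0 + 0))\{b} | (0 + (a.0 | (0 + 0) + (0 + 0 + a.0)) + b.(0 | 0 | a.0)) ⊢ ··a··> v5, ··a··> v6, ··a··> v7, ··b··> v8
  v2 = a.(a.0 + 0 | 0) | (0 | 0 | (0 + 0))\{b} | (0 | (0 + 0)) ⊢ ··a··> v5
  v3 = a.(a.0 + 0 | 0) | (0 | 0 | (0 + 0))\{b} | 0 ⊢ ··a··> v6
  v4 = a.(a.0 + 0 | 0) | (0 | 0 | (0 + 0))\{b} | (0 | 0 | a.0) ⊢ ··a··> v8, ··a··> v9
  v5 = (a.0 + 0 | 0) | (0 | 0 | (0 + 0))\{b} | (0 | (0 + 0)) ⊢ ··a··> v10
  v6 = (a.0 + 0 | 0) | (0 | 0 | (0 + 0))\{b} | 0 ⊢ ··a··> v11
  v7 = 0 | (0 | 0 | (0 + 0))\{b} | (0 + (a.0 | (0 + 0) + (0 + 0 + a.0)) + b.(0 | 0 | a.0)) ⊢ ··a··> v10, ··a··> v11, ··b··> v12
  v8 = (a.0 + 0 | 0) | (0 | 0 | (0 + 0))\{b} | (0 | 0 | a.0) ⊢ ··a··> v12, ··a··> v13
  v9 = a.(a.0 + 0 | 0) | (0 | 0 | (0 + 0))\{b} | (0 | 0 | 0) ⊢ ··a··> v13
  v10 = 0 | (0 | 0 | (0 + 0))\{b} | (0 | (0 + 0)) ⊢ stopped
  v11 = 0 | (0 | 0 | (0 + 0))\{b} | 0 ⊢ stopped
  v12 = 0 | (0 | 0 | (0 + 0))\{b} | (0 | 0 | a.0) ⊢ ··a··> v14
  v13 = (a.0 + 0 | 0) | (0 | 0 | (0 + 0))\{b} | (0 | 0 | 0) ⊢ ··a··> v14
  v14 = 0 | (0 | 0 | (0 + 0))\{b} | (0 | 0 | 0) ⊢ stopped
Bisimilarity quotient blocks:
  B0 = {u0, v0}
  B1 = {u1, v1}
  B2 = {u7, v7}
  B3 = {u10, u11, u14, v10, v11, v14}
  B4 = {u12, u13, u5, u6, v12, v13, v5, v6}
  B5 = {u2, u3, u8, u9, v2, v3, v8, v9}
  B6 = {u4, v4}
u0 ∈ B0, v0 ∈ B0 → same block

bisimilar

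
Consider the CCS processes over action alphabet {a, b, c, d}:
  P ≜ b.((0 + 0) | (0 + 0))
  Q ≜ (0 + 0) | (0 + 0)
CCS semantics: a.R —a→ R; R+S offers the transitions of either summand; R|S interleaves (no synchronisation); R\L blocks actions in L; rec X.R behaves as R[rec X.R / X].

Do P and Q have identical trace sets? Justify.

Reachable graph of P (2 states):
  p0 = b.((0 + 0) | (0 + 0)) | --b--▸ p1
  p1 = (0 + 0) | (0 + 0) | (no moves)
Reachable graph of Q (1 states):
  q0 = (0 + 0) | (0 + 0) | (no moves)
Run σ = ⟨b⟩ on P: start {p0}
  [1] b ⇒ {p1}
  — P admits the full trace.
Run σ = ⟨b⟩ on Q: start {q0}
  [1] b ⇒ no successor for Q

traces(P) ≠ traces(Q) — witness ⟨b⟩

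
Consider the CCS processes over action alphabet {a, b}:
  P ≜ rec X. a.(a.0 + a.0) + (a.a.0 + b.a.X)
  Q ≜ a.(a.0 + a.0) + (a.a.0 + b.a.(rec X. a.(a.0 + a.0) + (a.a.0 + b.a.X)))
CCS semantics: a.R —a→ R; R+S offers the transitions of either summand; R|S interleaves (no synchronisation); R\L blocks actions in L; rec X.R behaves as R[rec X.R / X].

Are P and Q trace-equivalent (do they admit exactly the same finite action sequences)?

YES

P's transition system — 5 states:
  m0 = rec X. a.(a.0 + a.0) + (a.a.0 + b.a.X) → —a→ m1, —a→ m2, —b→ m3
  m1 = a.0 → —a→ m4
  m2 = a.0 + a.0 → —a→ m4
  m3 = a.(rec X. a.(a.0 + a.0) + (a.a.0 + b.a.X)) → —a→ m0
  m4 = 0 → ∅
Q's transition system — 6 states:
  n0 = a.(a.0 + a.0) + (a.a.0 + b.a.(rec X. a.(a.0 + a.0) + (a.a.0 + b.a.X))) → —a→ n1, —a→ n2, —b→ n3
  n1 = a.0 → —a→ n4
  n2 = a.0 + a.0 → —a→ n4
  n3 = a.(rec X. a.(a.0 + a.0) + (a.a.0 + b.a.X)) → —a→ n5
  n4 = 0 → ∅
  n5 = rec X. a.(a.0 + a.0) + (a.a.0 + b.a.X) → —a→ n1, —a→ n2, —b→ n3
Bisimilarity quotient blocks:
  B0 = {m0, n0, n5}
  B1 = {m3, n3}
  B2 = {m1, m2, n1, n2}
  B3 = {m4, n4}
m0 ∈ B0, n0 ∈ B0 → same block
Bisimilar ⇒ trace-equivalent.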